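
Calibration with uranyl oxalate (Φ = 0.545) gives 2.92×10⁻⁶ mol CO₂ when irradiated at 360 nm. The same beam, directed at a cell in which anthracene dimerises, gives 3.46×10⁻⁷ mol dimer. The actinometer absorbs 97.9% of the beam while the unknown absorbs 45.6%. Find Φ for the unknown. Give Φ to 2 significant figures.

Φ = 0.14

Photons absorbed by the actinometer: 2.92×10⁻⁶ / 0.545 = 5.358×10⁻⁶ mol.
Incident flux: 5.358×10⁻⁶ / 0.979 = 5.473×10⁻⁶ einstein.
Absorbed by unknown: 0.456 × 5.473×10⁻⁶ = 2.496×10⁻⁶ mol.
Φ(unknown) = 3.46×10⁻⁷ / 2.496×10⁻⁶ = 0.14.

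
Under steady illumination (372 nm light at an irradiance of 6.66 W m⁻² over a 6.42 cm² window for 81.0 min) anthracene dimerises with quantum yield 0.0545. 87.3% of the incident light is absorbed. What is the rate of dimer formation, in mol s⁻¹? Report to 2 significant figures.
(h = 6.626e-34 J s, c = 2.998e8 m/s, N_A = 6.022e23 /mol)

6.3e-10 mol s⁻¹

Photon energy at 372 nm: hc/λ = (6.626e-34)(2.998e8)/(372e-9) = 5.340e-19 J.
Energy delivered: (6.66 W m⁻²)(6.42e-4 m²)(4860 s) = 20.78 J.
Photons incident: 20.78 / 5.340e-19 = 3.891e19, i.e. 3.891e19/6.022e23 = 6.461e-5 mol.
Photons absorbed: 0.873 × 6.461e-5 = 5.640e-5 mol.
Product formed: 0.0545 × 5.640e-5 = 3.074e-6 mol.
Rate: 3.074e-6 / 4860 s = 6.3e-10 mol s⁻¹.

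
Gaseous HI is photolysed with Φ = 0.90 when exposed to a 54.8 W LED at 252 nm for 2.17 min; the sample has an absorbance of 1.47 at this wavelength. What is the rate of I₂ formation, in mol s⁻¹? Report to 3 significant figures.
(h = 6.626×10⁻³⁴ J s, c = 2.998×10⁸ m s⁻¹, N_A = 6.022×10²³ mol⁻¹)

1.00×10⁻⁴ mol s⁻¹

Photon energy at 252 nm: hc/λ = (6.626×10⁻³⁴)(2.998×10⁸)/(252×10⁻⁹) = 7.883×10⁻¹⁹ J.
Energy delivered: (54.8 W)(130.2 s) = 7135 J.
Photons incident: 7135 / 7.883×10⁻¹⁹ = 9.051×10²¹, i.e. 9.051×10²¹/6.022×10²³ = 0.01503 mol.
Fraction absorbed: 1 − 10^(−1.47) = 0.9661.
Photons absorbed: 0.9661 × 0.01503 = 0.01452 mol.
Product formed: 0.90 × 0.01452 = 0.01307 mol.
Rate: 0.01307 / 130.2 s = 1.00×10⁻⁴ mol s⁻¹.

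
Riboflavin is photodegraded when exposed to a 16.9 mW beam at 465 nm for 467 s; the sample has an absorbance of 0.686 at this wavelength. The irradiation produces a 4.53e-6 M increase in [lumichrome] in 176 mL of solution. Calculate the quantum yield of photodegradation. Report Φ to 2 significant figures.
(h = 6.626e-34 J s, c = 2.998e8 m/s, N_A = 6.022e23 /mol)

Product: (4.53e-6 M)(0.176 L) = 7.973e-7 mol.
Photon energy at 465 nm: hc/λ = (6.626e-34)(2.998e8)/(465e-9) = 4.272e-19 J.
Energy delivered: (16.9 mW)(467 s) = 7.892 J.
Photons incident: 7.892 / 4.272e-19 = 1.847e19, i.e. 1.847e19/6.022e23 = 3.067e-5 mol.
Fraction absorbed: 1 − 10^(−0.686) = 0.7939.
Photons absorbed: 0.7939 × 3.067e-5 = 2.435e-5 mol.
Φ = 7.973e-7 mol / 2.435e-5 mol photons = 0.033.

Φ = 0.033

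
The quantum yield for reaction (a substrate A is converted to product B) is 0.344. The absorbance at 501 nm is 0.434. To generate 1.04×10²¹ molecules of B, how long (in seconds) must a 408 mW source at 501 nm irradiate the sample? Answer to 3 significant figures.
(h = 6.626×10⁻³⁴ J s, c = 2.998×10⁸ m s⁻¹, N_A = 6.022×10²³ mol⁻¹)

Product: 1.04×10²¹ / 6.022×10²³ = 0.001727 mol.
Photons that must be absorbed: 0.001727 / 0.344 = 0.005020 mol.
Fraction absorbed: 1 − 10^(−0.434) = 0.6319.
Incident photons needed: 0.005020 / 0.6319 = 0.007944 mol.
Photon energy: hc/λ = 3.965×10⁻¹⁹ J; per mole, 2.388×10⁵ J mol⁻¹.
Energy required: 0.007944 × 2.388×10⁵ = 1897 J.
Time: 1897 J / 0.408 W = 4650 s.

t ≈ 4650 s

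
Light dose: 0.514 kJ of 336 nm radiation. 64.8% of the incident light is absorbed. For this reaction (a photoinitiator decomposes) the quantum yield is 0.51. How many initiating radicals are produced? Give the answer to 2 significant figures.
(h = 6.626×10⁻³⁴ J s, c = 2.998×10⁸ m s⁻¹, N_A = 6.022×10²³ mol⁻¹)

2.9×10²⁰ initiating radicals

Photon energy at 336 nm: hc/λ = (6.626×10⁻³⁴)(2.998×10⁸)/(336×10⁻⁹) = 5.912×10⁻¹⁹ J.
Incident energy: 0.514 kJ = 514 J.
Photons incident: 514 / 5.912×10⁻¹⁹ = 8.694×10²⁰, i.e. 8.694×10²⁰/6.022×10²³ = 0.001444 mol.
Photons absorbed: 0.648 × 0.001444 = 9.357×10⁻⁴ mol.
Product: Φ × n_abs = 0.51 × 9.357×10⁻⁴ = 4.772×10⁻⁴ mol.
As a count: 4.772×10⁻⁴ × 6.022×10²³ = 2.9×10²⁰.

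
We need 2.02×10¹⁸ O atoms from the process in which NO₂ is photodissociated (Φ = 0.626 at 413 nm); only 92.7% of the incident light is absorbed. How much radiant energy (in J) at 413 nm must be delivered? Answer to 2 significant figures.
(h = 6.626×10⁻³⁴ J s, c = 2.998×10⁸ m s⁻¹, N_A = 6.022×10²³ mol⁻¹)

Product: 2.02×10¹⁸ / 6.022×10²³ = 3.354×10⁻⁶ mol.
Photons that must be absorbed: 3.354×10⁻⁶ / 0.626 = 5.358×10⁻⁶ mol.
Incident photons needed: 5.358×10⁻⁶ / 0.927 = 5.780×10⁻⁶ mol.
Photon energy: hc/λ = 4.810×10⁻¹⁹ J; per mole, 2.897×10⁵ J mol⁻¹.
Energy required: 5.780×10⁻⁶ × 2.897×10⁵ = 1.7 J.

1.7 J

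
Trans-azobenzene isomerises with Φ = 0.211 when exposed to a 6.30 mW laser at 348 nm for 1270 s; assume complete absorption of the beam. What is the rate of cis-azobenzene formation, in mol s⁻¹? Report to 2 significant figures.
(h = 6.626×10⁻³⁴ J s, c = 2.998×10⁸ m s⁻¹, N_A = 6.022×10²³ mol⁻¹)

3.9×10⁻⁹ mol s⁻¹

Photon energy at 348 nm: hc/λ = (6.626×10⁻³⁴)(2.998×10⁸)/(348×10⁻⁹) = 5.708×10⁻¹⁹ J.
Energy delivered: (6.30 mW)(1270 s) = 8.001 J.
Photons incident: 8.001 / 5.708×10⁻¹⁹ = 1.402×10¹⁹, i.e. 1.402×10¹⁹/6.022×10²³ = 2.328×10⁻⁵ mol.
Product formed: 0.211 × 2.328×10⁻⁵ = 4.912×10⁻⁶ mol.
Rate: 4.912×10⁻⁶ / 1270 s = 3.9×10⁻⁹ mol s⁻¹.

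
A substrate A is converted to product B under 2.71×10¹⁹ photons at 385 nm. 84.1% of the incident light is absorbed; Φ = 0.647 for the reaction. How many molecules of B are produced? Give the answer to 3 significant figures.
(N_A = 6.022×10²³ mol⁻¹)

Moles of photons: 2.71×10¹⁹ / 6.022×10²³ = 4.500×10⁻⁵ mol.
Photons absorbed: 0.841 × 4.500×10⁻⁵ = 3.785×10⁻⁵ mol.
Product: Φ × n_abs = 0.647 × 3.785×10⁻⁵ = 2.449×10⁻⁵ mol.
As a count: 2.449×10⁻⁵ × 6.022×10²³ = 1.47×10¹⁹.

1.47×10¹⁹ molecules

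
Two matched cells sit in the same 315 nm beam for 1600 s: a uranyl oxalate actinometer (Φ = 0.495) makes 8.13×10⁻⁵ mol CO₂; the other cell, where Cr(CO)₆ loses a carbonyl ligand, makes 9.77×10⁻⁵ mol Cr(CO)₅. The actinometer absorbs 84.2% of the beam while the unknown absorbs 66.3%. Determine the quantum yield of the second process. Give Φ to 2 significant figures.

Photons absorbed by the actinometer: 8.13×10⁻⁵ / 0.495 = 1.642×10⁻⁴ mol.
Incident flux: 1.642×10⁻⁴ / 0.842 = 1.950×10⁻⁴ einstein.
Absorbed by unknown: 0.663 × 1.950×10⁻⁴ = 1.293×10⁻⁴ mol.
Φ(unknown) = 9.77×10⁻⁵ / 1.293×10⁻⁴ = 0.76.

Φ = 0.76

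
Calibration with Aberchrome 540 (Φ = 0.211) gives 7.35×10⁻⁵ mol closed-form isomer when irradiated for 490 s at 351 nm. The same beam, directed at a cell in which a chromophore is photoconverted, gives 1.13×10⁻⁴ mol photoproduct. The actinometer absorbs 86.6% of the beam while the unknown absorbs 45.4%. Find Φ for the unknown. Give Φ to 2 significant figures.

Φ = 0.62

Photons absorbed by the actinometer: 7.35×10⁻⁵ / 0.211 = 3.483×10⁻⁴ mol.
Incident flux: 3.483×10⁻⁴ / 0.866 = 4.022×10⁻⁴ einstein.
Absorbed by unknown: 0.454 × 4.022×10⁻⁴ = 1.826×10⁻⁴ mol.
Φ(unknown) = 1.13×10⁻⁴ / 1.826×10⁻⁴ = 0.62.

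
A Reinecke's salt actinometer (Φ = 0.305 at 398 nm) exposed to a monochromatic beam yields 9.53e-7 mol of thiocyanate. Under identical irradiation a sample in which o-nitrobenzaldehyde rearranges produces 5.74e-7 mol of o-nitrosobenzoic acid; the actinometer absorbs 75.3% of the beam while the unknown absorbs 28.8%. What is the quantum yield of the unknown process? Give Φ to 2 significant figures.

Photons absorbed by the actinometer: 9.53e-7 / 0.305 = 3.125e-6 mol.
Incident flux: 3.125e-6 / 0.753 = 4.150e-6 einstein.
Absorbed by unknown: 0.288 × 4.150e-6 = 1.195e-6 mol.
Φ(unknown) = 5.74e-7 / 1.195e-6 = 0.48.

Φ = 0.48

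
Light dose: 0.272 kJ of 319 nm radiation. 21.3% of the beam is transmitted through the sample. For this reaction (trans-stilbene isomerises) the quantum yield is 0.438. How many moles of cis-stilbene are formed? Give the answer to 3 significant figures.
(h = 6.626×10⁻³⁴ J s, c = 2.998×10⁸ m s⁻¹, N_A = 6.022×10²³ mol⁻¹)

2.50×10⁻⁴ mol

Photon energy at 319 nm: hc/λ = (6.626×10⁻³⁴)(2.998×10⁸)/(319×10⁻⁹) = 6.227×10⁻¹⁹ J.
Incident energy: 0.272 kJ = 272 J.
Photons incident: 272 / 6.227×10⁻¹⁹ = 4.368×10²⁰, i.e. 4.368×10²⁰/6.022×10²³ = 7.253×10⁻⁴ mol.
Fraction absorbed: 1 − 21.3/100 = 0.7870.
Photons absorbed: 0.7870 × 7.253×10⁻⁴ = 5.708×10⁻⁴ mol.
Product: Φ × n_abs = 0.438 × 5.708×10⁻⁴ = 2.500×10⁻⁴ mol.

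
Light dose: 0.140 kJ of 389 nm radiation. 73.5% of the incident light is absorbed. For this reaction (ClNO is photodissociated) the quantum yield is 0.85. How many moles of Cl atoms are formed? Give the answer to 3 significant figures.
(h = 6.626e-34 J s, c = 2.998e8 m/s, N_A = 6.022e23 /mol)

Photon energy at 389 nm: hc/λ = (6.626e-34)(2.998e8)/(389e-9) = 5.107e-19 J.
Incident energy: 0.140 kJ = 140 J.
Photons incident: 140 / 5.107e-19 = 2.741e20, i.e. 2.741e20/6.022e23 = 4.552e-4 mol.
Photons absorbed: 0.735 × 4.552e-4 = 3.346e-4 mol.
Product: Φ × n_abs = 0.85 × 3.346e-4 = 2.844e-4 mol.

2.84e-4 mol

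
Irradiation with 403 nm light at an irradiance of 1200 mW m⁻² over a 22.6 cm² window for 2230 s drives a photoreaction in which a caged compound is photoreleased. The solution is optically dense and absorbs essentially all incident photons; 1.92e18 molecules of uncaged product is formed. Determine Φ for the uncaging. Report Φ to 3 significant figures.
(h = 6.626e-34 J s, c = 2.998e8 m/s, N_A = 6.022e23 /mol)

Product: 1.92e18 / 6.022e23 = 3.188e-6 mol.
Photon energy at 403 nm: hc/λ = (6.626e-34)(2.998e8)/(403e-9) = 4.929e-19 J.
Energy delivered: (1200 mW m⁻²)(22.6e-4 m²)(2230 s) = 6.048 J.
Photons incident: 6.048 / 4.929e-19 = 1.227e19, i.e. 1.227e19/6.022e23 = 2.038e-5 mol.
Φ = 3.188e-6 mol / 2.038e-5 mol photons = 0.156.

Φ = 0.156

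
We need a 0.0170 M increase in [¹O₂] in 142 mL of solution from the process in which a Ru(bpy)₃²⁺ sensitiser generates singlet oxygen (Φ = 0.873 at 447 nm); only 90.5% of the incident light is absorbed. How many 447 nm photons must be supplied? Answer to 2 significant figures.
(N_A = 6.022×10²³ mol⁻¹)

1.8×10²¹ photons

Product: (0.0170 M)(0.142 L) = 0.002414 mol.
Photons that must be absorbed: 0.002414 / 0.873 = 0.002765 mol.
Incident photons needed: 0.002765 / 0.905 = 0.003055 mol.
Photon count: 0.003055 × 6.022×10²³ = 1.8×10²¹.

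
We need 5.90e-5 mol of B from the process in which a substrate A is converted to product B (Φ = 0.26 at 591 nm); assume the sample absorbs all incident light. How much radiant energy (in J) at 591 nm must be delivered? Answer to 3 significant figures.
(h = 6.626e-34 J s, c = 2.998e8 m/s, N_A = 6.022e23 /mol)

Photons that must be absorbed: 5.90e-5 / 0.26 = 2.269e-4 mol.
Photon energy: hc/λ = 3.361e-19 J; per mole, 2.024e5 J mol⁻¹.
Energy required: 2.269e-4 × 2.024e5 = 45.9 J.

45.9 J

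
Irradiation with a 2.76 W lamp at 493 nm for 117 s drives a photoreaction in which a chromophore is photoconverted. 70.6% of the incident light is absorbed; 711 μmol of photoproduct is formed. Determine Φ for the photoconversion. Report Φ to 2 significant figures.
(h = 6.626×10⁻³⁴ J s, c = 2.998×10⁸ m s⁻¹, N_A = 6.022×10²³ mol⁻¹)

Φ = 0.76

Product: 711 μmol = 7.11×10⁻⁴ mol.
Photon energy at 493 nm: hc/λ = (6.626×10⁻³⁴)(2.998×10⁸)/(493×10⁻⁹) = 4.029×10⁻¹⁹ J.
Energy delivered: (2.76 W)(117 s) = 322.9 J.
Photons incident: 322.9 / 4.029×10⁻¹⁹ = 8.014×10²⁰, i.e. 8.014×10²⁰/6.022×10²³ = 0.001331 mol.
Photons absorbed: 0.706 × 0.001331 = 9.397×10⁻⁴ mol.
Φ = 7.11×10⁻⁴ mol / 9.397×10⁻⁴ mol photons = 0.76.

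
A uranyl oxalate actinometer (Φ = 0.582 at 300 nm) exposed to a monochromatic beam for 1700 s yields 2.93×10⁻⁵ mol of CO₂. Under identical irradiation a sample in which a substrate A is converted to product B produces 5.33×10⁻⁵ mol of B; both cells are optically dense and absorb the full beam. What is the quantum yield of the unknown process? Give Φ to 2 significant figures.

Φ = 1.1

Photons absorbed by the actinometer: 2.93×10⁻⁵ / 0.582 = 5.034×10⁻⁵ mol.
Φ(unknown) = 5.33×10⁻⁵ / 5.034×10⁻⁵ = 1.1.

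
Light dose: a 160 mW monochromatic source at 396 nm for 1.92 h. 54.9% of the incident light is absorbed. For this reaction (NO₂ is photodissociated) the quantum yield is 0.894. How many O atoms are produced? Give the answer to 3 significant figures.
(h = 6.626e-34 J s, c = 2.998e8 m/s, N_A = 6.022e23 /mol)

1.08e21 atoms

Photon energy at 396 nm: hc/λ = (6.626e-34)(2.998e8)/(396e-9) = 5.016e-19 J.
Energy delivered: (160 mW)(6912 s) = 1106 J.
Photons incident: 1106 / 5.016e-19 = 2.205e21, i.e. 2.205e21/6.022e23 = 0.003662 mol.
Photons absorbed: 0.549 × 0.003662 = 0.002010 mol.
Product: Φ × n_abs = 0.894 × 0.002010 = 0.001797 mol.
As a count: 0.001797 × 6.022e23 = 1.08e21.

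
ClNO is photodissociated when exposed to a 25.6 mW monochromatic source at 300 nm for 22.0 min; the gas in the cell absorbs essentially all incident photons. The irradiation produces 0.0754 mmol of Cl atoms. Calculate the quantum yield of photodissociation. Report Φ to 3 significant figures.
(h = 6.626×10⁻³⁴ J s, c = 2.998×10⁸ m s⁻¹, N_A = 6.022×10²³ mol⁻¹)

Φ = 0.890

Product: 0.0754 mmol = 7.54×10⁻⁵ mol.
Photon energy at 300 nm: hc/λ = (6.626×10⁻³⁴)(2.998×10⁸)/(300×10⁻⁹) = 6.622×10⁻¹⁹ J.
Energy delivered: (25.6 mW)(1320 s) = 33.79 J.
Photons incident: 33.79 / 6.622×10⁻¹⁹ = 5.103×10¹⁹, i.e. 5.103×10¹⁹/6.022×10²³ = 8.474×10⁻⁵ mol.
Φ = 7.54×10⁻⁵ mol / 8.474×10⁻⁵ mol photons = 0.890.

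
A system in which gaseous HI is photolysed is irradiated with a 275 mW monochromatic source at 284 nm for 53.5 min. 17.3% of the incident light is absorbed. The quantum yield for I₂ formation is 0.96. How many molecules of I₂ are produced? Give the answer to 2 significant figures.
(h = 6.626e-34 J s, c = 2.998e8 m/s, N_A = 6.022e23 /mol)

Photon energy at 284 nm: hc/λ = (6.626e-34)(2.998e8)/(284e-9) = 6.995e-19 J.
Energy delivered: (275 mW)(3210 s) = 882.8 J.
Photons incident: 882.8 / 6.995e-19 = 1.262e21, i.e. 1.262e21/6.022e23 = 0.002096 mol.
Photons absorbed: 0.173 × 0.002096 = 3.626e-4 mol.
Product: Φ × n_abs = 0.96 × 3.626e-4 = 3.481e-4 mol.
As a count: 3.481e-4 × 6.022e23 = 2.1e20.

2.1e20 molecules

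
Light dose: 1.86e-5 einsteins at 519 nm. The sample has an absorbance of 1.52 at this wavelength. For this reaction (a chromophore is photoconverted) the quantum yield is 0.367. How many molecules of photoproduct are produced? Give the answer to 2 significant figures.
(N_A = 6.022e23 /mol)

Fraction absorbed: 1 − 10^(−1.52) = 0.9698.
Photons absorbed: 0.9698 × 1.86e-5 = 1.804e-5 mol.
Product: Φ × n_abs = 0.367 × 1.804e-5 = 6.621e-6 mol.
As a count: 6.621e-6 × 6.022e23 = 4.0e18.

4.0e18 molecules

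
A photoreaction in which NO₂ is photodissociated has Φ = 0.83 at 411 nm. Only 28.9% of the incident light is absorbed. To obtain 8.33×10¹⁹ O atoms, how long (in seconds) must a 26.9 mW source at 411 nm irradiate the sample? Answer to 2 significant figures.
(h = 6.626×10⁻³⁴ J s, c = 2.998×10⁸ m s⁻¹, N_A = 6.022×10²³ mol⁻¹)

t ≈ 6200 s

Product: 8.33×10¹⁹ / 6.022×10²³ = 1.383×10⁻⁴ mol.
Photons that must be absorbed: 1.383×10⁻⁴ / 0.83 = 1.666×10⁻⁴ mol.
Incident photons needed: 1.666×10⁻⁴ / 0.289 = 5.765×10⁻⁴ mol.
Photon energy: hc/λ = 4.833×10⁻¹⁹ J; per mole, 2.910×10⁵ J mol⁻¹.
Energy required: 5.765×10⁻⁴ × 2.910×10⁵ = 167.8 J.
Time: 167.8 J / 0.0269 W = 6200 s.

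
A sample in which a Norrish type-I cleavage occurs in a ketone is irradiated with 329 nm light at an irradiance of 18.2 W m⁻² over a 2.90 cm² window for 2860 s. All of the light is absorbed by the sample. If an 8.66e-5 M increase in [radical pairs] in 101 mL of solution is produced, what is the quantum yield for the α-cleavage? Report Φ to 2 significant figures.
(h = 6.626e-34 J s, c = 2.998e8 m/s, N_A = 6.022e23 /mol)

Product: (8.66e-5 M)(0.101 L) = 8.747e-6 mol.
Photon energy at 329 nm: hc/λ = (6.626e-34)(2.998e8)/(329e-9) = 6.038e-19 J.
Energy delivered: (18.2 W m⁻²)(2.90e-4 m²)(2860 s) = 15.10 J.
Photons incident: 15.10 / 6.038e-19 = 2.501e19, i.e. 2.501e19/6.022e23 = 4.153e-5 mol.
Φ = 8.747e-6 mol / 4.153e-5 mol photons = 0.21.

Φ = 0.21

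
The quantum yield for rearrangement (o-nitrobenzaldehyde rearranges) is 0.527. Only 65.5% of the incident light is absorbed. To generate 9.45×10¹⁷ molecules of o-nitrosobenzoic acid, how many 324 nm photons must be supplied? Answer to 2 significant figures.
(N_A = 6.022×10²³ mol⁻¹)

2.7×10¹⁸ photons

Product: 9.45×10¹⁷ / 6.022×10²³ = 1.569×10⁻⁶ mol.
Photons that must be absorbed: 1.569×10⁻⁶ / 0.527 = 2.977×10⁻⁶ mol.
Incident photons needed: 2.977×10⁻⁶ / 0.655 = 4.545×10⁻⁶ mol.
Photon count: 4.545×10⁻⁶ × 6.022×10²³ = 2.7×10¹⁸.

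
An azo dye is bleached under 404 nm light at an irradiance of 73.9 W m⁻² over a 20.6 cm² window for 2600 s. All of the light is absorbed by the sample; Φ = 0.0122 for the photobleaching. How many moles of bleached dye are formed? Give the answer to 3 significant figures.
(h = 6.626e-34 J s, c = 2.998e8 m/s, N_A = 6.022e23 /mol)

1.63e-5 mol

Photon energy at 404 nm: hc/λ = (6.626e-34)(2.998e8)/(404e-9) = 4.917e-19 J.
Energy delivered: (73.9 W m⁻²)(20.6e-4 m²)(2600 s) = 395.8 J.
Photons incident: 395.8 / 4.917e-19 = 8.050e20, i.e. 8.050e20/6.022e23 = 0.001337 mol.
Product: Φ × n_abs = 0.0122 × 0.001337 = 1.631e-5 mol.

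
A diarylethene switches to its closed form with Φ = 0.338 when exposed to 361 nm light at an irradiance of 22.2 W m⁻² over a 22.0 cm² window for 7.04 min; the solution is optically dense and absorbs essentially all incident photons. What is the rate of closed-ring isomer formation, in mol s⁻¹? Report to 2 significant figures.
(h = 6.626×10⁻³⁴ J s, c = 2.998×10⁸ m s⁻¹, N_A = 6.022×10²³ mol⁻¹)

5.0×10⁻⁸ mol s⁻¹

Photon energy at 361 nm: hc/λ = (6.626×10⁻³⁴)(2.998×10⁸)/(361×10⁻⁹) = 5.503×10⁻¹⁹ J.
Energy delivered: (22.2 W m⁻²)(22.0×10⁻⁴ m²)(422.4 s) = 20.63 J.
Photons incident: 20.63 / 5.503×10⁻¹⁹ = 3.749×10¹⁹, i.e. 3.749×10¹⁹/6.022×10²³ = 6.226×10⁻⁵ mol.
Product formed: 0.338 × 6.226×10⁻⁵ = 2.104×10⁻⁵ mol.
Rate: 2.104×10⁻⁵ / 422.4 s = 5.0×10⁻⁸ mol s⁻¹.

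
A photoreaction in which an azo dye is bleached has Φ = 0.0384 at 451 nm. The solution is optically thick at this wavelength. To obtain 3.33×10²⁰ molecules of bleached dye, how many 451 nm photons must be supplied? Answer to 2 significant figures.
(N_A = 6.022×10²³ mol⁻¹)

8.7×10²¹ photons

Product: 3.33×10²⁰ / 6.022×10²³ = 5.530×10⁻⁴ mol.
Photons that must be absorbed: 5.530×10⁻⁴ / 0.0384 = 0.01440 mol.
Photon count: 0.01440 × 6.022×10²³ = 8.7×10²¹.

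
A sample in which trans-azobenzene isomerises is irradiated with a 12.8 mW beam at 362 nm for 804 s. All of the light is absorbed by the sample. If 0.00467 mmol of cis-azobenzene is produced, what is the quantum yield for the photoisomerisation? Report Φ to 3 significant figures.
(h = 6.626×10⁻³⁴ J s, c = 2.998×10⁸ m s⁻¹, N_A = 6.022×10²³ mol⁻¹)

Product: 0.00467 mmol = 4.67×10⁻⁶ mol.
Photon energy at 362 nm: hc/λ = (6.626×10⁻³⁴)(2.998×10⁸)/(362×10⁻⁹) = 5.487×10⁻¹⁹ J.
Energy delivered: (12.8 mW)(804 s) = 10.29 J.
Photons incident: 10.29 / 5.487×10⁻¹⁹ = 1.875×10¹⁹, i.e. 1.875×10¹⁹/6.022×10²³ = 3.114×10⁻⁵ mol.
Φ = 4.67×10⁻⁶ mol / 3.114×10⁻⁵ mol photons = 0.150.

Φ = 0.150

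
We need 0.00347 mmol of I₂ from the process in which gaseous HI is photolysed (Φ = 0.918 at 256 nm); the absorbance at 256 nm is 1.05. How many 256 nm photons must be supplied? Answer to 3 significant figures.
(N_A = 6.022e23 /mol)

2.50e18 photons

Product: 0.00347 mmol = 3.47e-6 mol.
Photons that must be absorbed: 3.47e-6 / 0.918 = 3.780e-6 mol.
Fraction absorbed: 1 − 10^(−1.05) = 0.9109.
Incident photons needed: 3.780e-6 / 0.9109 = 4.150e-6 mol.
Photon count: 4.150e-6 × 6.022e23 = 2.50e18.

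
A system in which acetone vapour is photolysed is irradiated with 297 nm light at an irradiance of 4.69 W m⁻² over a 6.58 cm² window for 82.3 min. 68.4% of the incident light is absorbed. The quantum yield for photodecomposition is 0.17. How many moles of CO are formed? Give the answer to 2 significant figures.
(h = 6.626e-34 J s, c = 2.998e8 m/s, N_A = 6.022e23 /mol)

Photon energy at 297 nm: hc/λ = (6.626e-34)(2.998e8)/(297e-9) = 6.688e-19 J.
Energy delivered: (4.69 W m⁻²)(6.58e-4 m²)(4938 s) = 15.24 J.
Photons incident: 15.24 / 6.688e-19 = 2.279e19, i.e. 2.279e19/6.022e23 = 3.784e-5 mol.
Photons absorbed: 0.684 × 3.784e-5 = 2.588e-5 mol.
Product: Φ × n_abs = 0.17 × 2.588e-5 = 4.400e-6 mol.

4.4e-6 mol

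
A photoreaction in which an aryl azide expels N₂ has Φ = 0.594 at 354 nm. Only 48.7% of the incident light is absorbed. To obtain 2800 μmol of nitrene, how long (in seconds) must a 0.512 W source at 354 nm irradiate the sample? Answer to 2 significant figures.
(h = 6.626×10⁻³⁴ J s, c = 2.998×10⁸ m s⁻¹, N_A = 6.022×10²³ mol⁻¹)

t ≈ 6400 s

Product: 2800 μmol = 0.00280 mol.
Photons that must be absorbed: 0.00280 / 0.594 = 0.004714 mol.
Incident photons needed: 0.004714 / 0.487 = 0.009680 mol.
Photon energy: hc/λ = 5.612×10⁻¹⁹ J; per mole, 3.380×10⁵ J mol⁻¹.
Energy required: 0.009680 × 3.380×10⁵ = 3272 J.
Time: 3272 J / 0.512 W = 6400 s.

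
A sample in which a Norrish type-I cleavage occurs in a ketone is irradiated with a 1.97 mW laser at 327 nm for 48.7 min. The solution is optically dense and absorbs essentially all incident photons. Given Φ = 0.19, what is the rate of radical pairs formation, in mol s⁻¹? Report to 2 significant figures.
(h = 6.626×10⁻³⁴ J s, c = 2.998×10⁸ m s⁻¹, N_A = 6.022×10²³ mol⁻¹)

1.0×10⁻⁹ mol s⁻¹

Photon energy at 327 nm: hc/λ = (6.626×10⁻³⁴)(2.998×10⁸)/(327×10⁻⁹) = 6.075×10⁻¹⁹ J.
Energy delivered: (1.97 mW)(2922 s) = 5.756 J.
Photons incident: 5.756 / 6.075×10⁻¹⁹ = 9.475×10¹⁸, i.e. 9.475×10¹⁸/6.022×10²³ = 1.573×10⁻⁵ mol.
Product formed: 0.19 × 1.573×10⁻⁵ = 2.989×10⁻⁶ mol.
Rate: 2.989×10⁻⁶ / 2922 s = 1.0×10⁻⁹ mol s⁻¹.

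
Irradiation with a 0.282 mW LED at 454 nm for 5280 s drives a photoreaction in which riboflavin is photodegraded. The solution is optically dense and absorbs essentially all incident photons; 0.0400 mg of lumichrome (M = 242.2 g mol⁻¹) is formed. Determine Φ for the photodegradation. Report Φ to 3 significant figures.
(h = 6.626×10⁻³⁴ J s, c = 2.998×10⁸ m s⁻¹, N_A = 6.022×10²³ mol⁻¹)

Product: 0.0400 mg / 242.2 g mol⁻¹ = 1.652×10⁻⁷ mol.
Photon energy at 454 nm: hc/λ = (6.626×10⁻³⁴)(2.998×10⁸)/(454×10⁻⁹) = 4.375×10⁻¹⁹ J.
Energy delivered: (0.282 mW)(5280 s) = 1.489 J.
Photons incident: 1.489 / 4.375×10⁻¹⁹ = 3.403×10¹⁸, i.e. 3.403×10¹⁸/6.022×10²³ = 5.651×10⁻⁶ mol.
Φ = 1.652×10⁻⁷ mol / 5.651×10⁻⁶ mol photons = 0.0292.

Φ = 0.0292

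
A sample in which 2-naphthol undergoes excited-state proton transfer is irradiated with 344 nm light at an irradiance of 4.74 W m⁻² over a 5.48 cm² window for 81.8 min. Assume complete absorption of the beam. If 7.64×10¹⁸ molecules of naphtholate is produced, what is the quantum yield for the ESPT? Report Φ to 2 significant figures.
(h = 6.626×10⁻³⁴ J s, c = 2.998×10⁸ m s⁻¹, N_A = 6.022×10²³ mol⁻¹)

Φ = 0.35

Product: 7.64×10¹⁸ / 6.022×10²³ = 1.269×10⁻⁵ mol.
Photon energy at 344 nm: hc/λ = (6.626×10⁻³⁴)(2.998×10⁸)/(344×10⁻⁹) = 5.775×10⁻¹⁹ J.
Energy delivered: (4.74 W m⁻²)(5.48×10⁻⁴ m²)(4908 s) = 12.75 J.
Photons incident: 12.75 / 5.775×10⁻¹⁹ = 2.208×10¹⁹, i.e. 2.208×10¹⁹/6.022×10²³ = 3.667×10⁻⁵ mol.
Φ = 1.269×10⁻⁵ mol / 3.667×10⁻⁵ mol photons = 0.35.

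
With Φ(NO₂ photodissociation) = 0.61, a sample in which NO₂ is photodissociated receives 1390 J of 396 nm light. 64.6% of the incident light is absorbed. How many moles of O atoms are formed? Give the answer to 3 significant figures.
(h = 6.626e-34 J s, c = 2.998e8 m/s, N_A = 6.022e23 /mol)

Photon energy at 396 nm: hc/λ = (6.626e-34)(2.998e8)/(396e-9) = 5.016e-19 J.
Photons incident: 1390 / 5.016e-19 = 2.771e21, i.e. 2.771e21/6.022e23 = 0.004601 mol.
Photons absorbed: 0.646 × 0.004601 = 0.002972 mol.
Product: Φ × n_abs = 0.61 × 0.002972 = 0.001813 mol.

0.00181 mol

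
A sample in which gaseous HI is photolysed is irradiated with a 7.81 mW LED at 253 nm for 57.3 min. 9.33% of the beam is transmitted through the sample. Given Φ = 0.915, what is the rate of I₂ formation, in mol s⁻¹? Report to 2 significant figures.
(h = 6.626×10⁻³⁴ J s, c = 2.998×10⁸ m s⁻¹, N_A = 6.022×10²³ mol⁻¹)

Photon energy at 253 nm: hc/λ = (6.626×10⁻³⁴)(2.998×10⁸)/(253×10⁻⁹) = 7.852×10⁻¹⁹ J.
Energy delivered: (7.81 mW)(3438 s) = 26.85 J.
Photons incident: 26.85 / 7.852×10⁻¹⁹ = 3.420×10¹⁹, i.e. 3.420×10¹⁹/6.022×10²³ = 5.679×10⁻⁵ mol.
Fraction absorbed: 1 − 9.33/100 = 0.9067.
Photons absorbed: 0.9067 × 5.679×10⁻⁵ = 5.149×10⁻⁵ mol.
Product formed: 0.915 × 5.149×10⁻⁵ = 4.711×10⁻⁵ mol.
Rate: 4.711×10⁻⁵ / 3438 s = 1.4×10⁻⁸ mol s⁻¹.

1.4×10⁻⁸ mol s⁻¹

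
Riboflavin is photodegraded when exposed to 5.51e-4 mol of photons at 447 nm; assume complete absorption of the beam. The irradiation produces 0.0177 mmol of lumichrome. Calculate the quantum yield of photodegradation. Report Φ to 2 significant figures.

Φ = 0.032

Product: 0.0177 mmol = 1.77e-5 mol.
Φ = 1.77e-5 mol / 5.51e-4 mol photons = 0.032.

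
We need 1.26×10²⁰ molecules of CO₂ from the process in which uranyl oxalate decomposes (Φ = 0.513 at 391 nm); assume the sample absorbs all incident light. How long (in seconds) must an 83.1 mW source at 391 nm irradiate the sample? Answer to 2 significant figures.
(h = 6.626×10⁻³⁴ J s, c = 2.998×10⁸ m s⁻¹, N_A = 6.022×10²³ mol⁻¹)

Product: 1.26×10²⁰ / 6.022×10²³ = 2.092×10⁻⁴ mol.
Photons that must be absorbed: 2.092×10⁻⁴ / 0.513 = 4.078×10⁻⁴ mol.
Photon energy: hc/λ = 5.080×10⁻¹⁹ J; per mole, 3.059×10⁵ J mol⁻¹.
Energy required: 4.078×10⁻⁴ × 3.059×10⁵ = 124.7 J.
Time: 124.7 J / 0.0831 W = 1500 s.

t ≈ 1500 s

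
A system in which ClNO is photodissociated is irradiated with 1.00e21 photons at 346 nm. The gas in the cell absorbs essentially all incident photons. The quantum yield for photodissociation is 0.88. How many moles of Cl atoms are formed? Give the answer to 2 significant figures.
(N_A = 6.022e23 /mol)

Moles of photons: 1.00e21 / 6.022e23 = 0.001661 mol.
Product: Φ × n_abs = 0.88 × 0.001661 = 0.001462 mol.

0.0015 mol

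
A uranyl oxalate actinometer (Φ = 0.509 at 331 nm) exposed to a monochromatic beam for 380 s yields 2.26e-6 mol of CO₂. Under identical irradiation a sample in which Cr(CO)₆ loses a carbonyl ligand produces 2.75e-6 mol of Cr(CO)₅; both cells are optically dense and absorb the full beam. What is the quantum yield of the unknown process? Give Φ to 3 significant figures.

Φ = 0.619

Photons absorbed by the actinometer: 2.26e-6 / 0.509 = 4.440e-6 mol.
Φ(unknown) = 2.75e-6 / 4.440e-6 = 0.619.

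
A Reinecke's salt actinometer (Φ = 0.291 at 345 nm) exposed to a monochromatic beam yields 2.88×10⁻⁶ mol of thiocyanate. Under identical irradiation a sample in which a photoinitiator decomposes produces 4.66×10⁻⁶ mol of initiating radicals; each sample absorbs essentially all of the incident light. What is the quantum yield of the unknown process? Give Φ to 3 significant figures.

Photons absorbed by the actinometer: 2.88×10⁻⁶ / 0.291 = 9.897×10⁻⁶ mol.
Φ(unknown) = 4.66×10⁻⁶ / 9.897×10⁻⁶ = 0.471.

Φ = 0.471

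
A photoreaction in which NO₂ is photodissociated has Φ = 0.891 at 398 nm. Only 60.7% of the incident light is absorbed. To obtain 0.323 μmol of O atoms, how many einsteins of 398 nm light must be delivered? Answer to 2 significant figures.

Product: 0.323 μmol = 3.23×10⁻⁷ mol.
Photons that must be absorbed: 3.23×10⁻⁷ / 0.891 = 3.625×10⁻⁷ mol.
Incident photons needed: 3.625×10⁻⁷ / 0.607 = 5.972×10⁻⁷ mol.

6.0×10⁻⁷ einstein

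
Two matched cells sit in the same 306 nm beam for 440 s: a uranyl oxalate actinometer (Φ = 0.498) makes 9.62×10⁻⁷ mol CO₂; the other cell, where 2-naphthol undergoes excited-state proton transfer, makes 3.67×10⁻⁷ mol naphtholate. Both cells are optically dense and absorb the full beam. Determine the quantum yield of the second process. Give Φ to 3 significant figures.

Φ = 0.190

Photons absorbed by the actinometer: 9.62×10⁻⁷ / 0.498 = 1.932×10⁻⁶ mol.
Φ(unknown) = 3.67×10⁻⁷ / 1.932×10⁻⁶ = 0.190.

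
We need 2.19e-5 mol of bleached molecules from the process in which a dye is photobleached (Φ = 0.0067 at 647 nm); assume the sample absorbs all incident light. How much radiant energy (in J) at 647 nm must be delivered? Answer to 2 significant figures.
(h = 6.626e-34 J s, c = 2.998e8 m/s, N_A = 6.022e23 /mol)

600 J

Photons that must be absorbed: 2.19e-5 / 0.0067 = 0.003269 mol.
Photon energy: hc/λ = 3.070e-19 J; per mole, 1.849e5 J mol⁻¹.
Energy required: 0.003269 × 1.849e5 = 600 J.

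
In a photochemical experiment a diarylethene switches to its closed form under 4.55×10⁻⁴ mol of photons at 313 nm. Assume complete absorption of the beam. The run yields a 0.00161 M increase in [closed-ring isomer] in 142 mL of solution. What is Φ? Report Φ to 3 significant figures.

Φ = 0.502

Product: (0.00161 M)(0.142 L) = 2.286×10⁻⁴ mol.
Φ = 2.286×10⁻⁴ mol / 4.55×10⁻⁴ mol photons = 0.502.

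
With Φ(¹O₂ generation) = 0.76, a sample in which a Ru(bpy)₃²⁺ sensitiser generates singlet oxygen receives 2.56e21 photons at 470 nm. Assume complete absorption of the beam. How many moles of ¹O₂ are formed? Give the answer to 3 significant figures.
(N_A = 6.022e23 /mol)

Moles of photons: 2.56e21 / 6.022e23 = 0.004251 mol.
Product: Φ × n_abs = 0.76 × 0.004251 = 0.003231 mol.

0.00323 mol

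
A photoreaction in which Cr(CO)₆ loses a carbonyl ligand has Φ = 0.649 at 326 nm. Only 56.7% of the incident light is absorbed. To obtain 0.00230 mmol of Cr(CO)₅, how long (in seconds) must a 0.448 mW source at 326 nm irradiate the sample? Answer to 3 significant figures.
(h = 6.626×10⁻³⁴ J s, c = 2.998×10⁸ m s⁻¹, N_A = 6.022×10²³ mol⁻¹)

t ≈ 5120 s

Product: 0.00230 mmol = 2.30×10⁻⁶ mol.
Photons that must be absorbed: 2.30×10⁻⁶ / 0.649 = 3.544×10⁻⁶ mol.
Incident photons needed: 3.544×10⁻⁶ / 0.567 = 6.250×10⁻⁶ mol.
Photon energy: hc/λ = 6.093×10⁻¹⁹ J; per mole, 3.669×10⁵ J mol⁻¹.
Energy required: 6.250×10⁻⁶ × 3.669×10⁵ = 2.293 J.
Time: 2.293 J / 0.000448 W = 5120 s.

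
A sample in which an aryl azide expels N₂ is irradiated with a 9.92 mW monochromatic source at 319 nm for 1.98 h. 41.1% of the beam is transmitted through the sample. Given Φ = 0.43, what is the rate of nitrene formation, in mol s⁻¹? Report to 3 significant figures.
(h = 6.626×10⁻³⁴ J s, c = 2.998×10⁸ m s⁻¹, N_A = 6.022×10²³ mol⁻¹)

Photon energy at 319 nm: hc/λ = (6.626×10⁻³⁴)(2.998×10⁸)/(319×10⁻⁹) = 6.227×10⁻¹⁹ J.
Energy delivered: (9.92 mW)(7128 s) = 70.71 J.
Photons incident: 70.71 / 6.227×10⁻¹⁹ = 1.136×10²⁰, i.e. 1.136×10²⁰/6.022×10²³ = 1.886×10⁻⁴ mol.
Fraction absorbed: 1 − 41.1/100 = 0.5890.
Photons absorbed: 0.5890 × 1.886×10⁻⁴ = 1.111×10⁻⁴ mol.
Product formed: 0.43 × 1.111×10⁻⁴ = 4.777×10⁻⁵ mol.
Rate: 4.777×10⁻⁵ / 7128 s = 6.70×10⁻⁹ mol s⁻¹.

6.70×10⁻⁹ mol s⁻¹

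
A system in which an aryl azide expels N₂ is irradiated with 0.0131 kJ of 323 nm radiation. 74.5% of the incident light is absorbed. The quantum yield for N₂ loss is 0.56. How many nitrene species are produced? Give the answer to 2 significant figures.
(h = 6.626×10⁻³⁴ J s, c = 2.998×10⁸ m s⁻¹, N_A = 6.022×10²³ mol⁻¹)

Photon energy at 323 nm: hc/λ = (6.626×10⁻³⁴)(2.998×10⁸)/(323×10⁻⁹) = 6.150×10⁻¹⁹ J.
Incident energy: 0.0131 kJ = 13.1 J.
Photons incident: 13.1 / 6.150×10⁻¹⁹ = 2.130×10¹⁹, i.e. 2.130×10¹⁹/6.022×10²³ = 3.537×10⁻⁵ mol.
Photons absorbed: 0.745 × 3.537×10⁻⁵ = 2.635×10⁻⁵ mol.
Product: Φ × n_abs = 0.56 × 2.635×10⁻⁵ = 1.476×10⁻⁵ mol.
As a count: 1.476×10⁻⁵ × 6.022×10²³ = 8.9×10¹⁸.

8.9×10¹⁸ species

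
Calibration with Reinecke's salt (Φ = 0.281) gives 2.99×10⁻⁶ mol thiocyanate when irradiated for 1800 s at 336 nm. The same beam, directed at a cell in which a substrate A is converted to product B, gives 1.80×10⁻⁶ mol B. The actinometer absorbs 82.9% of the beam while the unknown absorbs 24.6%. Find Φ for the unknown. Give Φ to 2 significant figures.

Photons absorbed by the actinometer: 2.99×10⁻⁶ / 0.281 = 1.064×10⁻⁵ mol.
Incident flux: 1.064×10⁻⁵ / 0.829 = 1.283×10⁻⁵ einstein.
Absorbed by unknown: 0.246 × 1.283×10⁻⁵ = 3.156×10⁻⁶ mol.
Φ(unknown) = 1.80×10⁻⁶ / 3.156×10⁻⁶ = 0.57.

Φ = 0.57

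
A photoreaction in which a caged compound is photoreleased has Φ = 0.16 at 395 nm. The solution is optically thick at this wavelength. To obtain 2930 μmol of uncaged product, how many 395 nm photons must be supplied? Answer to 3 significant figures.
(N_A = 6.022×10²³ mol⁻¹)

1.10×10²² photons

Product: 2930 μmol = 0.00293 mol.
Photons that must be absorbed: 0.00293 / 0.16 = 0.01831 mol.
Photon count: 0.01831 × 6.022×10²³ = 1.10×10²².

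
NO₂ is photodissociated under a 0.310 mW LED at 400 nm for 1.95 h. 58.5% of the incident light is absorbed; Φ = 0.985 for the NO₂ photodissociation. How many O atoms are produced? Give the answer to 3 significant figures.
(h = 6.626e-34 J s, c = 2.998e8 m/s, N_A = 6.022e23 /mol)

Photon energy at 400 nm: hc/λ = (6.626e-34)(2.998e8)/(400e-9) = 4.966e-19 J.
Energy delivered: (0.310 mW)(7020 s) = 2.176 J.
Photons incident: 2.176 / 4.966e-19 = 4.382e18, i.e. 4.382e18/6.022e23 = 7.277e-6 mol.
Photons absorbed: 0.585 × 7.277e-6 = 4.257e-6 mol.
Product: Φ × n_abs = 0.985 × 4.257e-6 = 4.193e-6 mol.
As a count: 4.193e-6 × 6.022e23 = 2.53e18.

2.53e18 atoms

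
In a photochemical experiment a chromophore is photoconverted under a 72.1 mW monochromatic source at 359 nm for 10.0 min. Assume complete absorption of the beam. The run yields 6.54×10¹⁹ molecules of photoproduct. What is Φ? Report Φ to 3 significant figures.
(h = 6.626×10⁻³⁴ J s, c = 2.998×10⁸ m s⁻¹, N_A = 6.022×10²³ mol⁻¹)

Φ = 0.837

Product: 6.54×10¹⁹ / 6.022×10²³ = 1.086×10⁻⁴ mol.
Photon energy at 359 nm: hc/λ = (6.626×10⁻³⁴)(2.998×10⁸)/(359×10⁻⁹) = 5.533×10⁻¹⁹ J.
Energy delivered: (72.1 mW)(600 s) = 43.26 J.
Photons incident: 43.26 / 5.533×10⁻¹⁹ = 7.819×10¹⁹, i.e. 7.819×10¹⁹/6.022×10²³ = 1.298×10⁻⁴ mol.
Φ = 1.086×10⁻⁴ mol / 1.298×10⁻⁴ mol photons = 0.837.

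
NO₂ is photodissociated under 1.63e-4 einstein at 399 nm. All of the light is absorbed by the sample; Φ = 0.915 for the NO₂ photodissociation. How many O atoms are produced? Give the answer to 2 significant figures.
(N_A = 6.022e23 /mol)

9.0e19 atoms

Product: Φ × n_abs = 0.915 × 1.63e-4 = 1.491e-4 mol.
As a count: 1.491e-4 × 6.022e23 = 9.0e19.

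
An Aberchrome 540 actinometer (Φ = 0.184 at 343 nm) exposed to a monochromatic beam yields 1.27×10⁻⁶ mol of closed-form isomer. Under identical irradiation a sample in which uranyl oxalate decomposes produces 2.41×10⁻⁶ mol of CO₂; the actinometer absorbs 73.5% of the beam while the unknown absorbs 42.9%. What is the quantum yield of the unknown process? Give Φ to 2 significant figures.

Φ = 0.60

Photons absorbed by the actinometer: 1.27×10⁻⁶ / 0.184 = 6.902×10⁻⁶ mol.
Incident flux: 6.902×10⁻⁶ / 0.735 = 9.390×10⁻⁶ einstein.
Absorbed by unknown: 0.429 × 9.390×10⁻⁶ = 4.028×10⁻⁶ mol.
Φ(unknown) = 2.41×10⁻⁶ / 4.028×10⁻⁶ = 0.60.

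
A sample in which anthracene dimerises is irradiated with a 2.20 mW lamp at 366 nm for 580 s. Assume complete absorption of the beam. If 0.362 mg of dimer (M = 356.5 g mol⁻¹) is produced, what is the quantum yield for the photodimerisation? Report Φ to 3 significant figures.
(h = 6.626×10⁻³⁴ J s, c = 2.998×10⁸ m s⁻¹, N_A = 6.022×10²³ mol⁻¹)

Φ = 0.260

Product: 0.362 mg / 356.5 g mol⁻¹ = 1.015×10⁻⁶ mol.
Photon energy at 366 nm: hc/λ = (6.626×10⁻³⁴)(2.998×10⁸)/(366×10⁻⁹) = 5.428×10⁻¹⁹ J.
Energy delivered: (2.20 mW)(580 s) = 1.276 J.
Photons incident: 1.276 / 5.428×10⁻¹⁹ = 2.351×10¹⁸, i.e. 2.351×10¹⁸/6.022×10²³ = 3.904×10⁻⁶ mol.
Φ = 1.015×10⁻⁶ mol / 3.904×10⁻⁶ mol photons = 0.260.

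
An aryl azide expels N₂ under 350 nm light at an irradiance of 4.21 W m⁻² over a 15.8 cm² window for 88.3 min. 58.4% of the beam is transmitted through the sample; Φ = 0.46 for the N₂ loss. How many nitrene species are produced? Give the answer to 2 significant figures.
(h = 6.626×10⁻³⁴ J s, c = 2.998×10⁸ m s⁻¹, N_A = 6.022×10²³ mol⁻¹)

1.2×10¹⁹ species

Photon energy at 350 nm: hc/λ = (6.626×10⁻³⁴)(2.998×10⁸)/(350×10⁻⁹) = 5.676×10⁻¹⁹ J.
Energy delivered: (4.21 W m⁻²)(15.8×10⁻⁴ m²)(5298 s) = 35.24 J.
Photons incident: 35.24 / 5.676×10⁻¹⁹ = 6.209×10¹⁹, i.e. 6.209×10¹⁹/6.022×10²³ = 1.031×10⁻⁴ mol.
Fraction absorbed: 1 − 58.4/100 = 0.4160.
Photons absorbed: 0.4160 × 1.031×10⁻⁴ = 4.289×10⁻⁵ mol.
Product: Φ × n_abs = 0.46 × 4.289×10⁻⁵ = 1.973×10⁻⁵ mol.
As a count: 1.973×10⁻⁵ × 6.022×10²³ = 1.2×10¹⁹.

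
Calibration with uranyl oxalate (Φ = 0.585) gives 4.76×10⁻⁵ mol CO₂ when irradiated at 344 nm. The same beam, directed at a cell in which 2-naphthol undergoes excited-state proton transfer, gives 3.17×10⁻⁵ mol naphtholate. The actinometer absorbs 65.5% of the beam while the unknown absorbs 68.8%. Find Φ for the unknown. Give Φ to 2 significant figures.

Φ = 0.37

Photons absorbed by the actinometer: 4.76×10⁻⁵ / 0.585 = 8.137×10⁻⁵ mol.
Incident flux: 8.137×10⁻⁵ / 0.655 = 1.242×10⁻⁴ einstein.
Absorbed by unknown: 0.688 × 1.242×10⁻⁴ = 8.545×10⁻⁵ mol.
Φ(unknown) = 3.17×10⁻⁵ / 8.545×10⁻⁵ = 0.37.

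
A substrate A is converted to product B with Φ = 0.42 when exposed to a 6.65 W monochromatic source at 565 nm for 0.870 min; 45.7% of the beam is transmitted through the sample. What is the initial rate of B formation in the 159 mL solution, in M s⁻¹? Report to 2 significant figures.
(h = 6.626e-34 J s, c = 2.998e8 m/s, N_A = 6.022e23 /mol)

Photon energy at 565 nm: hc/λ = (6.626e-34)(2.998e8)/(565e-9) = 3.516e-19 J.
Energy delivered: (6.65 W)(52.2 s) = 347.1 J.
Photons incident: 347.1 / 3.516e-19 = 9.872e20, i.e. 9.872e20/6.022e23 = 0.001639 mol.
Fraction absorbed: 1 − 45.7/100 = 0.5430.
Photons absorbed: 0.5430 × 0.001639 = 8.900e-4 mol.
Product formed: 0.42 × 8.900e-4 = 3.738e-4 mol.
Rate: 3.738e-4 mol / (52.2 s × 0.159 L) = 4.5e-5 M s⁻¹.

4.5e-5 M s⁻¹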